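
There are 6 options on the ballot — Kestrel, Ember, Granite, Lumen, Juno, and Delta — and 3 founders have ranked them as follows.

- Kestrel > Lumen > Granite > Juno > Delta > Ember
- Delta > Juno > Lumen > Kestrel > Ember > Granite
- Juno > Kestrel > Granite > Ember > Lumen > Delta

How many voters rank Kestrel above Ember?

3

Ballots ranking Kestrel above Ember: 3.
Ballots ranking Ember above Kestrel: 0.
So 3 of 3 voters prefer Kestrel to Ember.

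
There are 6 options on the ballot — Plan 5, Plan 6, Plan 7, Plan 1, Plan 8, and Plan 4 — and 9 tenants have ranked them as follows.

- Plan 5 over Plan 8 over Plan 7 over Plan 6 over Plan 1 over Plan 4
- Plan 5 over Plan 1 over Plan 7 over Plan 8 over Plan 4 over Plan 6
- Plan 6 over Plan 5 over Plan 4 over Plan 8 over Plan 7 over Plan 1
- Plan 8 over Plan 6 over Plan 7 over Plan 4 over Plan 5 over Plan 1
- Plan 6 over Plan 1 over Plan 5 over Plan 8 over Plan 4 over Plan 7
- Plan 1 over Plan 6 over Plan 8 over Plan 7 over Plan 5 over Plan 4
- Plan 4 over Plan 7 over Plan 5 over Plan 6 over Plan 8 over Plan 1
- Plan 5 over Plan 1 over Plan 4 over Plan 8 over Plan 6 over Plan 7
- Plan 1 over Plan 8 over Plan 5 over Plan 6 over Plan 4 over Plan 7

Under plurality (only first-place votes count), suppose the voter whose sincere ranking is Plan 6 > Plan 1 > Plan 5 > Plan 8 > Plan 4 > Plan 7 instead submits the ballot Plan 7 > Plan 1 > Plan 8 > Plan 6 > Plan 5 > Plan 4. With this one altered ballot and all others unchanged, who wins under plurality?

Plan 5

First-place totals with the altered ballot: Plan 5 3, Plan 6 1, Plan 7 1, Plan 1 2, Plan 8 1, Plan 4 1.
The winner is unchanged: still Plan 5.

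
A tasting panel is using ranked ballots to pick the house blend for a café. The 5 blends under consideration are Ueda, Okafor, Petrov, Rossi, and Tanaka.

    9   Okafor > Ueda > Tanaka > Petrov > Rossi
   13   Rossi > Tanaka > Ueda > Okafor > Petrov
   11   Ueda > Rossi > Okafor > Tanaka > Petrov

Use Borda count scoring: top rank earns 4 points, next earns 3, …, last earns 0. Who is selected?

Ueda

Borda scores:
  Ueda: 9·3 + 13·2 + 11·4 = 97
  Okafor: 9·4 + 13·1 + 11·2 = 71
  Petrov: 9·1 + 13·0 + 11·0 = 9
  Rossi: 9·0 + 13·4 + 11·3 = 85
  Tanaka: 9·2 + 13·3 + 11·1 = 68
Ueda has the highest total.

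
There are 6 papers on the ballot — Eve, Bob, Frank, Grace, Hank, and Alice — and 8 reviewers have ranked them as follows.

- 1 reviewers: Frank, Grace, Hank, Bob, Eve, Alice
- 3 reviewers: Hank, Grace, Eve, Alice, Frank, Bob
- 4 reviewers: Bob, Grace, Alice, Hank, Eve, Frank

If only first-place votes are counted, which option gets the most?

Bob

First-place vote totals:
  Eve: 0
  Bob: 4
  Frank: 1
  Grace: 0
  Hank: 3
  Alice: 0
Bob has the most first-place votes.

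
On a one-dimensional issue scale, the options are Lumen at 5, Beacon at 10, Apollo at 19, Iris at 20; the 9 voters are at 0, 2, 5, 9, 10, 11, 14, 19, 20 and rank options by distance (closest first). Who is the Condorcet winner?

With single-peaked preferences on a line, the Condorcet winner is the candidate closest to the median voter.
The median voter (position 10) is closest to Beacon at 10.
Check: Beacon vs Apollo — voters closer to Beacon: 7 of 9.

Beacon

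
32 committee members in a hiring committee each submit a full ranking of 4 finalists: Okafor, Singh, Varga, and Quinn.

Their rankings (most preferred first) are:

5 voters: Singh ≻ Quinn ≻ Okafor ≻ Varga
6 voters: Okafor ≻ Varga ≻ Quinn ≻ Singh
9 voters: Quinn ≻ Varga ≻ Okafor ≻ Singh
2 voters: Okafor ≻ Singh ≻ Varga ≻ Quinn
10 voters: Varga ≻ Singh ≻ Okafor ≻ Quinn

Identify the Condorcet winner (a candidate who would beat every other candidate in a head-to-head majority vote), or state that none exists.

Head-to-head results (32 voters total):
Okafor vs Singh: Okafor wins 17–15.
Okafor vs Varga: Varga wins 19–13.
Okafor vs Quinn: Okafor wins 18–14.
Singh vs Varga: Varga wins 25–7.
Singh vs Quinn: Singh wins 17–15.
Varga vs Quinn: Varga wins 18–14.
Varga beats each rival — Okafor (19–13), Singh (25–7), Quinn (18–14) — so Varga is the Condorcet winner.

Varga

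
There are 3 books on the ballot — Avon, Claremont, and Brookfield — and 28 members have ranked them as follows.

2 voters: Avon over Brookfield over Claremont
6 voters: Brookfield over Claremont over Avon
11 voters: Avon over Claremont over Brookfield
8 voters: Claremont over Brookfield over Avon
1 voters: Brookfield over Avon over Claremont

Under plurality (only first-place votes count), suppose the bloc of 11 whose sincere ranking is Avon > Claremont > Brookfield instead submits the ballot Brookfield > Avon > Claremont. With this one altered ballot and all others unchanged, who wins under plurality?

Brookfield

First-place totals with the altered ballot: Avon 2, Claremont 8, Brookfield 18.
The switch changes the winner from Avon to Brookfield.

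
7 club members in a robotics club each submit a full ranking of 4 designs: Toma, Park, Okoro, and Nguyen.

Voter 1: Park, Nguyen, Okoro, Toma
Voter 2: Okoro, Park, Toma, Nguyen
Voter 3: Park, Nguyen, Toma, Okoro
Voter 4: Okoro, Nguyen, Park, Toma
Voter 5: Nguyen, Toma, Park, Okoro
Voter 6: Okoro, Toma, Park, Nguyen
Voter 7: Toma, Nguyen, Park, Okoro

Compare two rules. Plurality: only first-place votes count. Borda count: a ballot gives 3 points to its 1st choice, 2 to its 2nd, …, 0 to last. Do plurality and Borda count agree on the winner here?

No

Plurality first-place counts: Toma 1, Park 2, Okoro 3, Nguyen 1 → Okoro.
Borda totals: Toma 9, Park 12, Okoro 10, Nguyen 11 → Park.
The two rules disagree: plurality picks Okoro, Borda picks Park.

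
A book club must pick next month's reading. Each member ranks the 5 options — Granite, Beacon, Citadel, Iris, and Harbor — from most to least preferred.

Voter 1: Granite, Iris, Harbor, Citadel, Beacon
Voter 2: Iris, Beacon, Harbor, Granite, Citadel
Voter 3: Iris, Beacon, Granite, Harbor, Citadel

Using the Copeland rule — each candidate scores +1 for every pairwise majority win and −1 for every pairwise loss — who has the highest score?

Iris

Pairwise results:
  Granite vs Beacon: Beacon wins 2–1.
  Granite vs Citadel: Granite wins 3–0.
  Granite vs Iris: Iris wins 2–1.
  Granite vs Harbor: Granite wins 2–1.
  Beacon vs Citadel: Beacon wins 2–1.
  Beacon vs Iris: Iris wins 3–0.
  Beacon vs Harbor: Beacon wins 2–1.
  Citadel vs Iris: Iris wins 3–0.
  Citadel vs Harbor: Harbor wins 3–0.
  Iris vs Harbor: Iris wins 3–0.
Copeland scores (wins − losses):
  Granite: 2 − 2 = 0
  Beacon: 3 − 1 = 2
  Citadel: 0 − 4 = -4
  Iris: 4 − 0 = 4
  Harbor: 1 − 3 = -2
Iris has the best Copeland score.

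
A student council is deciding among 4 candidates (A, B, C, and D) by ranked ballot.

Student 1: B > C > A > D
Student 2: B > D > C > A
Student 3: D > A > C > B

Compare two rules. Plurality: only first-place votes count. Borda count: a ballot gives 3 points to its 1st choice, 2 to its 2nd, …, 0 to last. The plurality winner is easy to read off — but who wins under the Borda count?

B

Plurality first-place counts: A 0, B 2, C 0, D 1 → B.
Borda totals: A 3, B 6, C 4, D 5 → B.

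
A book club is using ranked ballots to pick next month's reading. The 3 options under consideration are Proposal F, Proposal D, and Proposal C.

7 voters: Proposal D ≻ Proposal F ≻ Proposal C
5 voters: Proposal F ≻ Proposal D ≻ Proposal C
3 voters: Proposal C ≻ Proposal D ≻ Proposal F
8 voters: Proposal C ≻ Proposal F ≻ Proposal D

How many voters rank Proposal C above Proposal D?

Ballots ranking Proposal C above Proposal D: 3+8 = 11.
Ballots ranking Proposal D above Proposal C: 7+5 = 12.
So 11 of 23 voters prefer Proposal C to Proposal D.

11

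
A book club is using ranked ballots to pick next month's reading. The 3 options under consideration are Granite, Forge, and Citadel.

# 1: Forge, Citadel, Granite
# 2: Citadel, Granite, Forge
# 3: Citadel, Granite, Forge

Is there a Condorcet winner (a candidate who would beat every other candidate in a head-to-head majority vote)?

Head-to-head results (3 voters total):
Granite vs Forge: Granite wins 2–1.
Granite vs Citadel: Citadel wins 3–0.
Forge vs Citadel: Citadel wins 2–1.
Citadel beats each rival — Granite (3–0), Forge (2–1) — so Citadel is the Condorcet winner.

Yes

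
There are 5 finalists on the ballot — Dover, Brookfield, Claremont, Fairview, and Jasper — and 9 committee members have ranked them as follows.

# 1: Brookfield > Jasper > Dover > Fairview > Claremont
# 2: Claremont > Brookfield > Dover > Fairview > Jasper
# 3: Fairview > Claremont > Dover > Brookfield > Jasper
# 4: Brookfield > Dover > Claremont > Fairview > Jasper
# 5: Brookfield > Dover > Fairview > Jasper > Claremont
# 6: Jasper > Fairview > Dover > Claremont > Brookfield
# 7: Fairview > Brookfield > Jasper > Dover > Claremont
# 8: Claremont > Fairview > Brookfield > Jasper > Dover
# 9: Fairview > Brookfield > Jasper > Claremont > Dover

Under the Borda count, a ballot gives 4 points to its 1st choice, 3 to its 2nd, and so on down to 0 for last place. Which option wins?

Borda scores:
  Dover: 2 + 2 + 2 + 3 + 3 + 2 + 1 + 0 + 0 = 15
  Brookfield: 4 + 3 + 1 + 4 + 4 + 0 + 3 + 2 + 3 = 24
  Claremont: 0 + 4 + 3 + 2 + 0 + 1 + 0 + 4 + 1 = 15
  Fairview: 1 + 1 + 4 + 1 + 2 + 3 + 4 + 3 + 4 = 23
  Jasper: 3 + 0 + 0 + 0 + 1 + 4 + 2 + 1 + 2 = 13
Brookfield has the highest total.

Brookfield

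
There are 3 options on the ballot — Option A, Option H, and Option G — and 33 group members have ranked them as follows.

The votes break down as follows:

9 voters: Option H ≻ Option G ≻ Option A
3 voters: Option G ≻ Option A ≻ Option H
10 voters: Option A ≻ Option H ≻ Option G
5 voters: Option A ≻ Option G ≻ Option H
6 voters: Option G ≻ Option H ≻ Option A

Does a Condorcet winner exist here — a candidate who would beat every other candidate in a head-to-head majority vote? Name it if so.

No Condorcet winner

Head-to-head results (33 voters total):
Option A vs Option H: Option A wins 18–15.
Option A vs Option G: Option G wins 18–15.
Option H vs Option G: Option H wins 19–14.
No candidate beats all others: Option A beats Option H beats Option G beats Option A, a majority cycle.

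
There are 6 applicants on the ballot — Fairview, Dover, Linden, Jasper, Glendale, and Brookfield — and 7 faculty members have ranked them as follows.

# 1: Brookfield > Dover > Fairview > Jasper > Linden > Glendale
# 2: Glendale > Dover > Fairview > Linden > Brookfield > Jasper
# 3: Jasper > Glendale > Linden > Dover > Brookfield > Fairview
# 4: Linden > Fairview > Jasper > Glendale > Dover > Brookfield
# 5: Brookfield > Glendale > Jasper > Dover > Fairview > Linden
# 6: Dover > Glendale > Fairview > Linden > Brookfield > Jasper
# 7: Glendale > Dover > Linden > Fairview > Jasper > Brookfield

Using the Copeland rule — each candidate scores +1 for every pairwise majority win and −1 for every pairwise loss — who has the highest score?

Pairwise results:
  Fairview vs Dover: Dover wins 6–1.
  Fairview vs Linden: Fairview wins 4–3.
  Fairview vs Jasper: Fairview wins 5–2.
  Fairview vs Glendale: Glendale wins 5–2.
  Fairview vs Brookfield: Fairview wins 4–3.
  Dover vs Linden: Dover wins 5–2.
  Dover vs Jasper: Dover wins 4–3.
  Dover vs Glendale: Glendale wins 5–2.
  Dover vs Brookfield: Dover wins 5–2.
  Linden vs Jasper: Linden wins 4–3.
  Linden vs Glendale: Glendale wins 5–2.
  Linden vs Brookfield: Linden wins 5–2.
  Jasper vs Glendale: Glendale wins 4–3.
  Jasper vs Brookfield: Brookfield wins 4–3.
  Glendale vs Brookfield: Glendale wins 5–2.
Copeland scores (wins − losses):
  Fairview: 3 − 2 = 1
  Dover: 4 − 1 = 3
  Linden: 2 − 3 = -1
  Jasper: 0 − 5 = -5
  Glendale: 5 − 0 = 5
  Brookfield: 1 − 4 = -3
Glendale has the best Copeland score.

Glendale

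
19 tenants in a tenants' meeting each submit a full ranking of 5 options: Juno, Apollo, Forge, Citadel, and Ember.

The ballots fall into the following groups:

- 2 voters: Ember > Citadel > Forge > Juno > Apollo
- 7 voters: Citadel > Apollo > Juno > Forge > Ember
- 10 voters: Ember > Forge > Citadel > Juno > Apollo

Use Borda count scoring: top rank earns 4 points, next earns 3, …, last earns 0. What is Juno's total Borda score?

Borda scores:
  Juno: 2·1 + 7·2 + 10·1 = 26
  Apollo: 2·0 + 7·3 + 10·0 = 21
  Forge: 2·2 + 7·1 + 10·3 = 41
  Citadel: 2·3 + 7·4 + 10·2 = 54
  Ember: 2·4 + 7·0 + 10·4 = 48

26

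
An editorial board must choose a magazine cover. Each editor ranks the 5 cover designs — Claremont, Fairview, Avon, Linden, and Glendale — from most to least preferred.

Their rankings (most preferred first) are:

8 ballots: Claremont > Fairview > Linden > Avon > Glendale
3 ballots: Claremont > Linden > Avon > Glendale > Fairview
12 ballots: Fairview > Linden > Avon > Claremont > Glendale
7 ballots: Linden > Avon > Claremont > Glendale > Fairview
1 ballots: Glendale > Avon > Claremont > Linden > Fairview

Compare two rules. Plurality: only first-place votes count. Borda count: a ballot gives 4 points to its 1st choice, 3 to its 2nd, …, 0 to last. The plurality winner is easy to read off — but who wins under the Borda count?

Plurality first-place counts: Claremont 11, Fairview 12, Avon 0, Linden 7, Glendale 1 → Fairview.
Borda totals: Claremont 72, Fairview 72, Avon 62, Linden 90, Glendale 14 → Linden.

Linden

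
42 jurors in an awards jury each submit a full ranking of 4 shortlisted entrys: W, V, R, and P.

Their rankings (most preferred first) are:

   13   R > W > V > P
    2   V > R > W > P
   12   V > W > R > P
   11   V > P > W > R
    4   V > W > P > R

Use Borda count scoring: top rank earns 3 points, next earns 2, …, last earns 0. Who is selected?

V

Borda scores:
  W: 13·2 + 2·1 + 12·2 + 11·1 + 4·2 = 71
  V: 13·1 + 2·3 + 12·3 + 11·3 + 4·3 = 100
  R: 13·3 + 2·2 + 12·1 + 11·0 + 4·0 = 55
  P: 13·0 + 2·0 + 12·0 + 11·2 + 4·1 = 26
V has the highest total.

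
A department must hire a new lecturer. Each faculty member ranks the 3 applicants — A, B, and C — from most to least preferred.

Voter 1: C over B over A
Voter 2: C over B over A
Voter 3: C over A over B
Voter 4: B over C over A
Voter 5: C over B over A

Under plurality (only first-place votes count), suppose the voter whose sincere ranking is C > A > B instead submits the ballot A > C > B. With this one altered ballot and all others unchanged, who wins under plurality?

C

First-place totals with the altered ballot: A 1, B 1, C 3.
The winner is unchanged: still C.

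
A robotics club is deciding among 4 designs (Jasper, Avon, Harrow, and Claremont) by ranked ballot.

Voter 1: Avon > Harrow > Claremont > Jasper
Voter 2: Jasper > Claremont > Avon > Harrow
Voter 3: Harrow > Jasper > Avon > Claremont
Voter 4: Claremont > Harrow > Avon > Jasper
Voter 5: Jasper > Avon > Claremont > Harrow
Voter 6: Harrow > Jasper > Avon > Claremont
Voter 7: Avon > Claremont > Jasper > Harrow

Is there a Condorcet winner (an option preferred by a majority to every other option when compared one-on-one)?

Head-to-head results (7 voters total):
Jasper vs Avon: Jasper wins 4–3.
Jasper vs Harrow: Harrow wins 4–3.
Jasper vs Claremont: Jasper wins 4–3.
Avon vs Harrow: Avon wins 4–3.
Avon vs Claremont: Avon wins 5–2.
Harrow vs Claremont: Claremont wins 4–3.
No candidate beats all others: Jasper beats Avon beats Harrow beats Jasper, a majority cycle.

No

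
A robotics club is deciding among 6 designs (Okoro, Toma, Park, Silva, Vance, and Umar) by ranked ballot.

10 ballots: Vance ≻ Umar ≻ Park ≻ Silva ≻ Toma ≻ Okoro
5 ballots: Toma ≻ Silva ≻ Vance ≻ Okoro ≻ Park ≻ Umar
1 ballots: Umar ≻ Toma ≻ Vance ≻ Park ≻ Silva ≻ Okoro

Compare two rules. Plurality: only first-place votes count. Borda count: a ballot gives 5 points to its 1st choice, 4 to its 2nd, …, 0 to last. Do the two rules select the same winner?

Plurality first-place counts: Okoro 0, Toma 5, Park 0, Silva 0, Vance 10, Umar 1 → Vance.
Borda totals: Okoro 10, Toma 39, Park 37, Silva 41, Vance 68, Umar 45 → Vance.
The two rules agree on Vance.

Yes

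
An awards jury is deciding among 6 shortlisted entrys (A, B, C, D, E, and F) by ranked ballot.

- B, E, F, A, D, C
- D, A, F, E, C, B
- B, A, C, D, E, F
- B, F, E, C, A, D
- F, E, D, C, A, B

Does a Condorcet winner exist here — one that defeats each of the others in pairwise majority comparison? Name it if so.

Head-to-head results (5 voters total):
A vs B: B wins 3–2.
A vs C: A wins 3–2.
A vs D: A wins 3–2.
A vs E: E wins 3–2.
A vs F: F wins 3–2.
B vs C: B wins 3–2.
B vs D: B wins 3–2.
B vs E: B wins 3–2.
B vs F: B wins 3–2.
C vs D: D wins 3–2.
C vs E: E wins 4–1.
C vs F: F wins 4–1.
D vs E: E wins 3–2.
D vs F: F wins 3–2.
E vs F: F wins 3–2.
B beats each rival — A (3–2), C (3–2), D (3–2), E (3–2), F (3–2) — so B is the Condorcet winner.

B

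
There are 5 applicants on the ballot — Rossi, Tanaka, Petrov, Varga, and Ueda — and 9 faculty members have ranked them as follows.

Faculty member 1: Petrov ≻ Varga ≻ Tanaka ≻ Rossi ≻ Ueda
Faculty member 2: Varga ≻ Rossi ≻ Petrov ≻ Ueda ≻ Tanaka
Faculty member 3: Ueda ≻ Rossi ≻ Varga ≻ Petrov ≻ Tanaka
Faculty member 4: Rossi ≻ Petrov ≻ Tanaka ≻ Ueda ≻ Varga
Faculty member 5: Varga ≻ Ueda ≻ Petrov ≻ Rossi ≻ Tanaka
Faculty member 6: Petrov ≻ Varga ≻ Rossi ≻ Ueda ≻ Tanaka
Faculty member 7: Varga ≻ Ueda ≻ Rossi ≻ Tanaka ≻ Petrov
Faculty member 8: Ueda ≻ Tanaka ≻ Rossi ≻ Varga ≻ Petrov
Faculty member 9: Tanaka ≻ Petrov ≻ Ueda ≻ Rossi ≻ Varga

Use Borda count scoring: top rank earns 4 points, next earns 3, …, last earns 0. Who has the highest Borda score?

Borda scores:
  Rossi: 1 + 3 + 3 + 4 + 1 + 2 + 2 + 2 + 1 = 19
  Tanaka: 2 + 0 + 0 + 2 + 0 + 0 + 1 + 3 + 4 = 12
  Petrov: 4 + 2 + 1 + 3 + 2 + 4 + 0 + 0 + 3 = 19
  Varga: 3 + 4 + 2 + 0 + 4 + 3 + 4 + 1 + 0 = 21
  Ueda: 0 + 1 + 4 + 1 + 3 + 1 + 3 + 4 + 2 = 19
Varga has the highest total.

Varga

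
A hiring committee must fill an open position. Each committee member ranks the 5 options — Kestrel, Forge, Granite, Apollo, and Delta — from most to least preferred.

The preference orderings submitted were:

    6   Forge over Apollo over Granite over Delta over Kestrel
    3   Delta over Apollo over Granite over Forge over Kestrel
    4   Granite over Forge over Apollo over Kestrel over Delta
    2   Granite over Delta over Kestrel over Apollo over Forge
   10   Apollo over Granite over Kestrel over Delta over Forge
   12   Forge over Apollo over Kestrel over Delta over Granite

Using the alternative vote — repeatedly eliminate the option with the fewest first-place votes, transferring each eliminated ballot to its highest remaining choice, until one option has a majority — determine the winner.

Forge

Round 1: Forge 18, Apollo 10, Granite 6, Delta 3, Kestrel 0. Kestrel has the fewest and is eliminated.
Round 2: Forge 18, Apollo 10, Granite 6, Delta 3. Delta has the fewest and is eliminated.
Round 3: Forge 18, Apollo 13, Granite 6. Granite has the fewest and is eliminated.
Round 4: Forge 22, Apollo 15. Forge has a majority.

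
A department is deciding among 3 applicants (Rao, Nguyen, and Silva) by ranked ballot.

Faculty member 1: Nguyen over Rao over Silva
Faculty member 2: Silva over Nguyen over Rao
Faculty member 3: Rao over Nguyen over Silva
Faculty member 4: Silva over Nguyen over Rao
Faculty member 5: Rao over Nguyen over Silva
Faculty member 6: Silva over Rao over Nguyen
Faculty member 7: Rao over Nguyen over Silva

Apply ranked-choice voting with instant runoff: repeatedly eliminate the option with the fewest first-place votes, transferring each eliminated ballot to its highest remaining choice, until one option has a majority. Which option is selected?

Round 1: Rao 3, Silva 3, Nguyen 1. Nguyen has the fewest and is eliminated.
Round 2: Rao 4, Silva 3. Rao has a majority.

Rao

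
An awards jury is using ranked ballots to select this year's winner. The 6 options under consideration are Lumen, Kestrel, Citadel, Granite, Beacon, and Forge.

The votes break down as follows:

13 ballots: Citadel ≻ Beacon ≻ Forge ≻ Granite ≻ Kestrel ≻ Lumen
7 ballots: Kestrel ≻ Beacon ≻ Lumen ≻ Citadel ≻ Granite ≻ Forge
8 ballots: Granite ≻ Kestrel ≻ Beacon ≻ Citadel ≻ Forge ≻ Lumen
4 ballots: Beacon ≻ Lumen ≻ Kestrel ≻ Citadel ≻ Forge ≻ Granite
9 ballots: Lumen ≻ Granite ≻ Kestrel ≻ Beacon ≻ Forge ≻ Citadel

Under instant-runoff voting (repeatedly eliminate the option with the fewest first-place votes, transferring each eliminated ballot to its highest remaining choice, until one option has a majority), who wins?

Citadel

Round 1: Citadel 13, Lumen 9, Granite 8, Kestrel 7, Beacon 4, Forge 0. Forge has the fewest and is eliminated.
Round 2: Citadel 13, Lumen 9, Granite 8, Kestrel 7, Beacon 4. Beacon has the fewest and is eliminated.
Round 3: Lumen 13, Citadel 13, Granite 8, Kestrel 7. Kestrel has the fewest and is eliminated.
Round 4: Lumen 20, Citadel 13, Granite 8. Granite has the fewest and is eliminated.
Round 5: Citadel 21, Lumen 20. Citadel has a majority.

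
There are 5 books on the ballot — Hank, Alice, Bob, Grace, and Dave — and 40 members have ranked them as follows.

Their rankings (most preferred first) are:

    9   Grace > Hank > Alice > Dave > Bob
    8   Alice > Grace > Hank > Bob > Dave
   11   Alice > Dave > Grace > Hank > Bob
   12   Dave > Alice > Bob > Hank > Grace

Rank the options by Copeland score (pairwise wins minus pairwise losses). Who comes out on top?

Pairwise results:
  Hank vs Alice: Alice wins 31–9.
  Hank vs Bob: Hank wins 28–12.
  Hank vs Grace: Grace wins 28–12.
  Hank vs Dave: Dave wins 23–17.
  Alice vs Bob: Alice wins 40–0.
  Alice vs Grace: Alice wins 31–9.
  Alice vs Dave: Alice wins 28–12.
  Bob vs Grace: Grace wins 28–12.
  Bob vs Dave: Dave wins 32–8.
  Grace vs Dave: Dave wins 23–17.
Copeland scores (wins − losses):
  Hank: 1 − 3 = -2
  Alice: 4 − 0 = 4
  Bob: 0 − 4 = -4
  Grace: 2 − 2 = 0
  Dave: 3 − 1 = 2
Alice has the best Copeland score.

Alice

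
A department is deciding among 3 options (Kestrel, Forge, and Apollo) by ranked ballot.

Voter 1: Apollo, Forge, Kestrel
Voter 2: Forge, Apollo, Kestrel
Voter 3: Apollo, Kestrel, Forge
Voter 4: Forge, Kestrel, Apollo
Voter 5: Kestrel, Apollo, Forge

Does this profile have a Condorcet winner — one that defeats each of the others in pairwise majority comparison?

Head-to-head results (5 voters total):
Kestrel vs Forge: Forge wins 3–2.
Kestrel vs Apollo: Apollo wins 3–2.
Forge vs Apollo: Apollo wins 3–2.
Apollo beats each rival — Kestrel (3–2), Forge (3–2) — so Apollo is the Condorcet winner.

Yes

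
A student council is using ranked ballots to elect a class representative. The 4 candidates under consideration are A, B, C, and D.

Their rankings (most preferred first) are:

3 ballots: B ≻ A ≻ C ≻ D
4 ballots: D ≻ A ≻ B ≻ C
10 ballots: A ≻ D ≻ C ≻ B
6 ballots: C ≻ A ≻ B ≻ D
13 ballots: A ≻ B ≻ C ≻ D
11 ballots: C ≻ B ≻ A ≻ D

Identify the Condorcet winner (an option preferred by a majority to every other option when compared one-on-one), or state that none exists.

Head-to-head results (47 voters total):
A vs B: A wins 33–14.
A vs C: A wins 30–17.
A vs D: A wins 43–4.
B vs C: C wins 27–20.
B vs D: B wins 33–14.
C vs D: C wins 33–14.
A beats each rival — B (33–14), C (30–17), D (43–4) — so A is the Condorcet winner.

A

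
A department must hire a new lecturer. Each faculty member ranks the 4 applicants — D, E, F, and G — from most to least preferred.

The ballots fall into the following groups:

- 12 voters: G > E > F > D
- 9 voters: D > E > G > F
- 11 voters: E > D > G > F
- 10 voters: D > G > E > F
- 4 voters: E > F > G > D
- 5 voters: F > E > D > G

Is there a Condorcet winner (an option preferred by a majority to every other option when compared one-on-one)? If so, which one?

Head-to-head results (51 voters total):
D vs E: E wins 32–19.
D vs F: D wins 30–21.
D vs G: D wins 35–16.
E vs F: E wins 46–5.
E vs G: E wins 29–22.
F vs G: G wins 42–9.
E beats each rival — D (32–19), F (46–5), G (29–22) — so E is the Condorcet winner.

E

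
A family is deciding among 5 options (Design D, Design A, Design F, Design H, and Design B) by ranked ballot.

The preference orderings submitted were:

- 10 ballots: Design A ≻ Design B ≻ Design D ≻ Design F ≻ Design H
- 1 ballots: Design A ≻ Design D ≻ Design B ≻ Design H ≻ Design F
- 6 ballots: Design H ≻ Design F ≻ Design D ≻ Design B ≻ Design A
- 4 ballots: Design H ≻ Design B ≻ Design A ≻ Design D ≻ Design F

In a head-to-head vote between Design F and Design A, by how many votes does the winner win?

Ballots ranking Design F above Design A: 6.
Ballots ranking Design A above Design F: 10+1+4 = 15.
Design A wins 15–6, a margin of 9.

9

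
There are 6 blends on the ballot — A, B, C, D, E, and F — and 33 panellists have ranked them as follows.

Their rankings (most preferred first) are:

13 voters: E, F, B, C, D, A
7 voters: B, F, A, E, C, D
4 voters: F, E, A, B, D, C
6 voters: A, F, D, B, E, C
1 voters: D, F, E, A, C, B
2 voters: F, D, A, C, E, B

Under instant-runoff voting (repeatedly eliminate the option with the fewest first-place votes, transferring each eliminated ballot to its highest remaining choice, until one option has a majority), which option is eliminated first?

C

Round 1: E 13, B 7, A 6, F 6, D 1, C 0. C has the fewest and is eliminated.
Round 2: E 13, B 7, A 6, F 6, D 1. D has the fewest and is eliminated.
Round 3: E 13, B 7, F 7, A 6. A has the fewest and is eliminated.
Round 4: E 13, F 13, B 7. B has the fewest and is eliminated.
Round 5: F 20, E 13. F has a majority.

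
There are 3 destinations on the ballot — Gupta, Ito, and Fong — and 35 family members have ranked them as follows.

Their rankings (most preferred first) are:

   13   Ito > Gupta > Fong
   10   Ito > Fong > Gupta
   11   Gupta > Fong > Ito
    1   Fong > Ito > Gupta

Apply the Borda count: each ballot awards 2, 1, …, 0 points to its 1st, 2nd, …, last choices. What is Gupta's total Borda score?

35

Borda scores:
  Gupta: 13·1 + 10·0 + 11·2 + 0 = 35
  Ito: 13·2 + 10·2 + 11·0 + 1 = 47
  Fong: 13·0 + 10·1 + 11·1 + 2 = 23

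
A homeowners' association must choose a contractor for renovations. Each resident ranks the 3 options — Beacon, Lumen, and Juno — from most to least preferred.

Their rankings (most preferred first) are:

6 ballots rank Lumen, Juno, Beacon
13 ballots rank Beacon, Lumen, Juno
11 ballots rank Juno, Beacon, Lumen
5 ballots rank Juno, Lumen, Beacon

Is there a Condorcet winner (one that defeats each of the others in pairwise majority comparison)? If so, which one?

Head-to-head results (35 voters total):
Beacon vs Lumen: Beacon wins 24–11.
Beacon vs Juno: Juno wins 22–13.
Lumen vs Juno: Lumen wins 19–16.
No candidate beats all others: Beacon beats Lumen beats Juno beats Beacon, a majority cycle.

No Condorcet winner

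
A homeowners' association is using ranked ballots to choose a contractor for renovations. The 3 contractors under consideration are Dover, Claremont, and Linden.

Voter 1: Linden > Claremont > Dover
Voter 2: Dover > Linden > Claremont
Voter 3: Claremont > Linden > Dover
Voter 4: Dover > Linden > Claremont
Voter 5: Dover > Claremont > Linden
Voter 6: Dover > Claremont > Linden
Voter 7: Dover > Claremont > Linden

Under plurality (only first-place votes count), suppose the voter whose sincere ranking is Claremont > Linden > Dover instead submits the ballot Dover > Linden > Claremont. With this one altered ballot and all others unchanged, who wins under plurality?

Dover

First-place totals with the altered ballot: Dover 6, Claremont 0, Linden 1.
The winner is unchanged: still Dover.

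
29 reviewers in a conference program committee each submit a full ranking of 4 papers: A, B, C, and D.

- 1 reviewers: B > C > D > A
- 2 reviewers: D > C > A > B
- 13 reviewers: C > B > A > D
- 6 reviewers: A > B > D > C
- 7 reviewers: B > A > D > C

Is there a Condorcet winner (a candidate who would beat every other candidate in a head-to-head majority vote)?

No

Head-to-head results (29 voters total):
A vs B: B wins 21–8.
A vs C: C wins 16–13.
A vs D: A wins 26–3.
B vs C: C wins 15–14.
B vs D: B wins 27–2.
C vs D: D wins 15–14.
No candidate beats all others: A beats D beats C beats A, a majority cycle.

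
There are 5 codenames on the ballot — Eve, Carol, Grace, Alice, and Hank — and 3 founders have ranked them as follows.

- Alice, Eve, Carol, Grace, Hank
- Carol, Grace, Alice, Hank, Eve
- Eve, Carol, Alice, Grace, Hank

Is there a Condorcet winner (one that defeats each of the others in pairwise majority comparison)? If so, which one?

None — there is no Condorcet winner

Head-to-head results (3 voters total):
Eve vs Carol: Eve wins 2–1.
Eve vs Grace: Eve wins 2–1.
Eve vs Alice: Alice wins 2–1.
Eve vs Hank: Eve wins 2–1.
Carol vs Grace: Carol wins 3–0.
Carol vs Alice: Carol wins 2–1.
Carol vs Hank: Carol wins 3–0.
Grace vs Alice: Alice wins 2–1.
Grace vs Hank: Grace wins 3–0.
Alice vs Hank: Alice wins 3–0.
No candidate beats all others: Eve beats Carol beats Alice beats Eve, a majority cycle.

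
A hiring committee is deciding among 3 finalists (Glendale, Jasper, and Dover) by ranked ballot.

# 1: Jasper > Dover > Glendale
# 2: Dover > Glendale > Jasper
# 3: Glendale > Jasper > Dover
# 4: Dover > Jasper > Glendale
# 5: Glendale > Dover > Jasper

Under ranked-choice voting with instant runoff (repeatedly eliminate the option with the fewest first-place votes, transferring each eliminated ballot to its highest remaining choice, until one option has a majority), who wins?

Dover

Round 1: Glendale 2, Dover 2, Jasper 1. Jasper has the fewest and is eliminated.
Round 2: Dover 3, Glendale 2. Dover has a majority.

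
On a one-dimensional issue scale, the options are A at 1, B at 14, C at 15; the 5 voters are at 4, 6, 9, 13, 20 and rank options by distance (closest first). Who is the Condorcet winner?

With single-peaked preferences on a line, the Condorcet winner is the candidate closest to the median voter.
The median voter (position 9) is closest to B at 14.
Check: B vs C — voters closer to B: 4 of 5.

B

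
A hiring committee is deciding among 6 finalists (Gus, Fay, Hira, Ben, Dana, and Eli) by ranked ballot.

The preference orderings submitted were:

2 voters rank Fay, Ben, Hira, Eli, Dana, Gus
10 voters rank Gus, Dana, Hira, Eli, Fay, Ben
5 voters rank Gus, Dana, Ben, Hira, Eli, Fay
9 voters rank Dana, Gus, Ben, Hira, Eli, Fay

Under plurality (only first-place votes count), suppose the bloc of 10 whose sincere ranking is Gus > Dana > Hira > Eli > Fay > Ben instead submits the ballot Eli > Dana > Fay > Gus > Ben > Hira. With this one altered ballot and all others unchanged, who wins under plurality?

Eli

First-place totals with the altered ballot: Gus 5, Fay 2, Hira 0, Ben 0, Dana 9, Eli 10.
The switch changes the winner from Gus to Eli.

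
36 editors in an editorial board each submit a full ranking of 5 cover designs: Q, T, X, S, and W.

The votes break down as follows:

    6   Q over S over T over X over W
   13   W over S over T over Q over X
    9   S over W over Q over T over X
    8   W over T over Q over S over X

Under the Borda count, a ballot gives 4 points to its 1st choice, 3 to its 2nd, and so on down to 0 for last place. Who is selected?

W

Borda scores:
  Q: 6·4 + 13·1 + 9·2 + 8·2 = 71
  T: 6·2 + 13·2 + 9·1 + 8·3 = 71
  X: 6·1 + 13·0 + 9·0 + 8·0 = 6
  S: 6·3 + 13·3 + 9·4 + 8·1 = 101
  W: 6·0 + 13·4 + 9·3 + 8·4 = 111
W has the highest total.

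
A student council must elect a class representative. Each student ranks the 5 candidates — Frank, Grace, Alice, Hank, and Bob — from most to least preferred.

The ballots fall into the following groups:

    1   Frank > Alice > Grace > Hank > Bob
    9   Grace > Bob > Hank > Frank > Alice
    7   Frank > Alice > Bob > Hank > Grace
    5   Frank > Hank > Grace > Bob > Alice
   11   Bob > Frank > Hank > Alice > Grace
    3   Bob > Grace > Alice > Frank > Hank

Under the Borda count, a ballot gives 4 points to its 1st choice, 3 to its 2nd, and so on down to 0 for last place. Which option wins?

Borda scores:
  Frank: 4 + 9·1 + 7·4 + 5·4 + 11·3 + 3·1 = 97
  Grace: 2 + 9·4 + 7·0 + 5·2 + 11·0 + 3·3 = 57
  Alice: 3 + 9·0 + 7·3 + 5·0 + 11·1 + 3·2 = 41
  Hank: 1 + 9·2 + 7·1 + 5·3 + 11·2 + 3·0 = 63
  Bob: 0 + 9·3 + 7·2 + 5·1 + 11·4 + 3·4 = 102
Bob has the highest total.

Bob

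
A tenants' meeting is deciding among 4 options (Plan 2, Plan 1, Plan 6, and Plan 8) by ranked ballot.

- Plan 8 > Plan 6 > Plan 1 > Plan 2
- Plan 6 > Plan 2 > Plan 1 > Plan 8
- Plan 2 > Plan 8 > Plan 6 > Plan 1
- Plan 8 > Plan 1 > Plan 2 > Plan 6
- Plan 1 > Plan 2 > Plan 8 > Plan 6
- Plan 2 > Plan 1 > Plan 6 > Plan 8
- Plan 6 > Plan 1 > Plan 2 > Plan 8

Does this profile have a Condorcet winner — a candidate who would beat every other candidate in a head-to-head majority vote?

No

Head-to-head results (7 voters total):
Plan 2 vs Plan 1: Plan 1 wins 4–3.
Plan 2 vs Plan 6: Plan 2 wins 4–3.
Plan 2 vs Plan 8: Plan 2 wins 5–2.
Plan 1 vs Plan 6: Plan 6 wins 4–3.
Plan 1 vs Plan 8: Plan 1 wins 4–3.
Plan 6 vs Plan 8: Plan 8 wins 4–3.
No candidate beats all others: Plan 2 beats Plan 6 beats Plan 1 beats Plan 2, a majority cycle.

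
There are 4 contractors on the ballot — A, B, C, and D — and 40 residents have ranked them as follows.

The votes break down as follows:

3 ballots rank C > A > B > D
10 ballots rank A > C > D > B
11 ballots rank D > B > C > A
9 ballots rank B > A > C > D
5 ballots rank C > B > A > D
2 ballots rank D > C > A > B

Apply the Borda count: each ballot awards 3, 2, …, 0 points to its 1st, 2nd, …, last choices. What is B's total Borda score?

62

Borda scores:
  A: 3·2 + 10·3 + 11·0 + 9·2 + 5·1 + 2·1 = 61
  B: 3·1 + 10·0 + 11·2 + 9·3 + 5·2 + 2·0 = 62
  C: 3·3 + 10·2 + 11·1 + 9·1 + 5·3 + 2·2 = 68
  D: 3·0 + 10·1 + 11·3 + 9·0 + 5·0 + 2·3 = 49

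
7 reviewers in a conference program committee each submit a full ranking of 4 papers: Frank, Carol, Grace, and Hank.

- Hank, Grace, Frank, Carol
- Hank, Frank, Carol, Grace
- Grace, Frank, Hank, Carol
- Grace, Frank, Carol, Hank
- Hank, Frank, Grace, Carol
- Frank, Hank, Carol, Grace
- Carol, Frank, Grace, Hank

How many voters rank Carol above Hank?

Ballots ranking Carol above Hank: 2.
Ballots ranking Hank above Carol: 5.
So 2 of 7 voters prefer Carol to Hank.

2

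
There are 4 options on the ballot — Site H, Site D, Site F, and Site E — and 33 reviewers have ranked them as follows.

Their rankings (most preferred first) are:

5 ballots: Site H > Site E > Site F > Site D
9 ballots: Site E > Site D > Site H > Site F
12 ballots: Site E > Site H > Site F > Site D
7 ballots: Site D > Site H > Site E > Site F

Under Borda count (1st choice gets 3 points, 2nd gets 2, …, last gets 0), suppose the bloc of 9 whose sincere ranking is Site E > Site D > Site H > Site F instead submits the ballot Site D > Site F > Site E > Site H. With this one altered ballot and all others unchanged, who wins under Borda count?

Site E

Borda totals with the altered ballot: Site H 53, Site D 48, Site F 35, Site E 62.
The winner is unchanged: still Site E.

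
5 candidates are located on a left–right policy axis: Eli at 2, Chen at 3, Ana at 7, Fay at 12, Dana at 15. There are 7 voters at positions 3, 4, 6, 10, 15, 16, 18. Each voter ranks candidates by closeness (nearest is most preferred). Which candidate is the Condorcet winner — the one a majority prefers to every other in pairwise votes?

With single-peaked preferences on a line, the Condorcet winner is the candidate closest to the median voter.
The median voter (position 10) is closest to Fay at 12.
Check: Fay vs Ana — voters closer to Fay: 4 of 7.

Fay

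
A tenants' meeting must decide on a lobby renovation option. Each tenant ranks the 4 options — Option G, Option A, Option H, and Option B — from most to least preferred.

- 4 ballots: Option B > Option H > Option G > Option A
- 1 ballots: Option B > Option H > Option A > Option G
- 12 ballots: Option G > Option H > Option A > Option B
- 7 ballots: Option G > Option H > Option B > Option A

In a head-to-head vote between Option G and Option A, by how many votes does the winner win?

Ballots ranking Option G above Option A: 4+12+7 = 23.
Ballots ranking Option A above Option G: 1.
Option G wins 23–1, a margin of 22.

22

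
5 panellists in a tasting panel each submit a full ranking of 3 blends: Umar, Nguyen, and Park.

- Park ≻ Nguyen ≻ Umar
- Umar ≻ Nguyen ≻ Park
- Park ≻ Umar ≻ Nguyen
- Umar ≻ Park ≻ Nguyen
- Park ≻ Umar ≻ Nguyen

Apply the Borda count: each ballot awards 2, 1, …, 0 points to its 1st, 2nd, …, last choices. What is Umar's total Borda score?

6

Borda scores:
  Umar: 0 + 2 + 1 + 2 + 1 = 6
  Nguyen: 1 + 1 + 0 + 0 + 0 = 2
  Park: 2 + 0 + 2 + 1 + 2 = 7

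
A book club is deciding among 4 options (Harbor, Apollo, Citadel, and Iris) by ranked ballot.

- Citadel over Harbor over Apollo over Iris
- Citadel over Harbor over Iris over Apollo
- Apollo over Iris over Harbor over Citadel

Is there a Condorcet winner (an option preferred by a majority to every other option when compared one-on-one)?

Head-to-head results (3 voters total):
Harbor vs Apollo: Harbor wins 2–1.
Harbor vs Citadel: Citadel wins 2–1.
Harbor vs Iris: Harbor wins 2–1.
Apollo vs Citadel: Citadel wins 2–1.
Apollo vs Iris: Apollo wins 2–1.
Citadel vs Iris: Citadel wins 2–1.
Citadel beats each rival — Harbor (2–1), Apollo (2–1), Iris (2–1) — so Citadel is the Condorcet winner.

Yes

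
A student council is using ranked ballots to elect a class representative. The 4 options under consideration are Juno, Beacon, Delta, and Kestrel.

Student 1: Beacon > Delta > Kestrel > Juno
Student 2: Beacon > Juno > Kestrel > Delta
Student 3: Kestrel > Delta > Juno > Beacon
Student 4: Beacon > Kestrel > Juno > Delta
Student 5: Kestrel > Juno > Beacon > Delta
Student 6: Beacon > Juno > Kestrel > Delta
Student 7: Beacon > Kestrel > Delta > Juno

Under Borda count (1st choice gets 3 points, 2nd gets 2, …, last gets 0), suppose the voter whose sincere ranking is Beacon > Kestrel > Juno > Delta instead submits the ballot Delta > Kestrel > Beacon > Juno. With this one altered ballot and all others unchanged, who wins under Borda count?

Borda totals with the altered ballot: Juno 7, Beacon 14, Delta 8, Kestrel 13.
The winner is unchanged: still Beacon.

Beacon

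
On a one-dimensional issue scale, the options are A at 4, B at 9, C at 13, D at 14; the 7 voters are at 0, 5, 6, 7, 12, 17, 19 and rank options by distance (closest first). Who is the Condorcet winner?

B

With single-peaked preferences on a line, the Condorcet winner is the candidate closest to the median voter.
The median voter (position 7) is closest to B at 9.
Check: B vs A — voters closer to B: 4 of 7.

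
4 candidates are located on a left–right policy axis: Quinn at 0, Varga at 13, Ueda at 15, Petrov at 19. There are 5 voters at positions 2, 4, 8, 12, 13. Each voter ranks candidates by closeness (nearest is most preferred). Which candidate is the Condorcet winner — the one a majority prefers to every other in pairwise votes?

Varga

With single-peaked preferences on a line, the Condorcet winner is the candidate closest to the median voter.
The median voter (position 8) is closest to Varga at 13.
Check: Varga vs Ueda — voters closer to Varga: 5 of 5.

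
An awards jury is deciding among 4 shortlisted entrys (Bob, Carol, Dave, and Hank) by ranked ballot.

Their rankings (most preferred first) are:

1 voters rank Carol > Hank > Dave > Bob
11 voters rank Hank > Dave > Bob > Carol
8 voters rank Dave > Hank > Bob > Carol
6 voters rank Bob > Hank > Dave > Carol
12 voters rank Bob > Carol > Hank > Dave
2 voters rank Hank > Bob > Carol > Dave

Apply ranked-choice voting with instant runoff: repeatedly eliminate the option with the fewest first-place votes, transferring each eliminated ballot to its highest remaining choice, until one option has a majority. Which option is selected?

Hank

Round 1: Bob 18, Hank 13, Dave 8, Carol 1. Carol has the fewest and is eliminated.
Round 2: Bob 18, Hank 14, Dave 8. Dave has the fewest and is eliminated.
Round 3: Hank 22, Bob 18. Hank has a majority.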